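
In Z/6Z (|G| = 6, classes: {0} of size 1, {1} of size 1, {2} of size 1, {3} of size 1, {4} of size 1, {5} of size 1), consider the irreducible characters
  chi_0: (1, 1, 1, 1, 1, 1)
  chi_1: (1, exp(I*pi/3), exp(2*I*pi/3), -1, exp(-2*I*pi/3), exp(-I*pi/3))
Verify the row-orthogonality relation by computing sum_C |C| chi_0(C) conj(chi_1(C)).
Sum = 0; so <chi_0, chi_1> = 0 (distinct irreducibles are orthogonal).

Proof sketch: Compute term by term over conjugacy classes (|C| * chi_0(C) * conj(chi_1(C))):
  1*(1)*conj(1) + 1*(1)*conj(exp(I*pi/3)) + 1*(1)*conj(exp(2*I*pi/3)) + 1*(1)*conj(-1) + 1*(1)*conj(exp(-2*I*pi/3)) + 1*(1)*conj(exp(-I*pi/3))
  = (1) + (exp(-I*pi/3)) + (exp(-2*I*pi/3)) + (-1) + (exp(2*I*pi/3)) + (exp(I*pi/3))
  = 0.
(Exp terms are combined using exp(i*s)*conj(exp(i*t)) = exp(i*(s-t)), and sums of them are collapsed using the identity that for every m > 1 the m distinct m-th roots of unity sum to 0, e.g. 1 + exp(2*I*pi/3) + exp(-2*I*pi/3) = 0.)
Dividing by |G| = 6 gives 0/6 = 0, matching the row-orthogonality relation <chi_0, chi_1> = [chi_0 = chi_1].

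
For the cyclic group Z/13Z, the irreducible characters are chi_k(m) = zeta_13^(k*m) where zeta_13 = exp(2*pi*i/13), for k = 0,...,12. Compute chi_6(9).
chi_6(9) = zeta_13^54 = exp(4*I*pi/13)

Why: chi_6(9) = zeta_13^(6*9) = zeta_13^54. Since zeta_13^13 = 1, this equals zeta_13^2 = exp(2*pi*i*2/13) = exp(4*I*pi/13).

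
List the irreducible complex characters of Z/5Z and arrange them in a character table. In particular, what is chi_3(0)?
Character table of Z/5Z (irreps indexed chi_0,...,chi_4 with chi_k(m) = zeta_5^(k*m), zeta_5 = exp(2*pi*i/5)):
  irrep \ class  {0} (size 1)  {1} (size 1)    {2} (size 1)    {3} (size 1)    {4} (size 1)  
  chi_0          1             1               1               1               1             
  chi_1          1             exp(2*I*pi/5)   exp(4*I*pi/5)   exp(-4*I*pi/5)  exp(-2*I*pi/5)
  chi_2          1             exp(4*I*pi/5)   exp(-2*I*pi/5)  exp(2*I*pi/5)   exp(-4*I*pi/5)
  chi_3          1             exp(-4*I*pi/5)  exp(2*I*pi/5)   exp(-2*I*pi/5)  exp(4*I*pi/5) 
  chi_4          1             exp(-2*I*pi/5)  exp(-4*I*pi/5)  exp(4*I*pi/5)   exp(2*I*pi/5) 

Spot check: chi_3(0) = zeta_5^(3*0) = zeta_5^0 = 1.

Working: Z/5Z is abelian, so all 5 irreducible complex representations are 1-dimensional. They are given by chi_k(m) = zeta_5^(k*m) for k = 0,...,4. Row orthogonality: sum_m chi_k(m) conj(chi_l(m)) = 5 * [k = l].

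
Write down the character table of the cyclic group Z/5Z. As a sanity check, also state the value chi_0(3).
Character table of Z/5Z (irreps indexed chi_0,...,chi_4 with chi_k(m) = zeta_5^(k*m), zeta_5 = exp(2*pi*i/5)):
  irrep \ class  {0} (size 1)  {1} (size 1)    {2} (size 1)    {3} (size 1)    {4} (size 1)  
  chi_0          1             1               1               1               1             
  chi_1          1             exp(2*I*pi/5)   exp(4*I*pi/5)   exp(-4*I*pi/5)  exp(-2*I*pi/5)
  chi_2          1             exp(4*I*pi/5)   exp(-2*I*pi/5)  exp(2*I*pi/5)   exp(-4*I*pi/5)
  chi_3          1             exp(-4*I*pi/5)  exp(2*I*pi/5)   exp(-2*I*pi/5)  exp(4*I*pi/5) 
  chi_4          1             exp(-2*I*pi/5)  exp(-4*I*pi/5)  exp(4*I*pi/5)   exp(2*I*pi/5) 

Spot check: chi_0(3) = zeta_5^(0*3) = zeta_5^0 = 1.

Z/5Z is abelian, so all 5 irreducible complex representations are 1-dimensional. They are given by chi_k(m) = zeta_5^(k*m) for k = 0,...,4. Row orthogonality: sum_m chi_k(m) conj(chi_l(m)) = 5 * [k = l].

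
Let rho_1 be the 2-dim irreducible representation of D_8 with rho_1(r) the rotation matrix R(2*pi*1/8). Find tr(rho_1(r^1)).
chi_{rho_1}(r^1) = 2*cos(2*pi*1*1/8) = sqrt(2)

rho_1(r^1) is rotation by angle 2*pi*1*1/8, whose trace is 2*cos(2*pi*1*1/8) = sqrt(2).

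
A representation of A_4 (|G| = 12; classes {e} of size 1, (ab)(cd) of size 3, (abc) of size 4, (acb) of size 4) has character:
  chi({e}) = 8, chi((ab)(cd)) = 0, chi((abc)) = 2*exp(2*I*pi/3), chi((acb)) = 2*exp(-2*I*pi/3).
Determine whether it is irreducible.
Not irreducible (reducible): <chi, chi> = 8 > 1.

Proof sketch: <chi, chi> = (1/|G|) sum_C |C| * |chi(C)|^2 = (1/12)[1*|8|^2 + 3*|0|^2 + 4*|2*exp(2*I*pi/3)|^2 + 4*|2*exp(-2*I*pi/3)|^2]
  = (1/12)[(64) + (0) + (16) + (16)] = 96/12 = 8.
(Exp terms are combined using exp(i*s)*conj(exp(i*t)) = exp(i*(s-t)), and sums of them are collapsed using the identity that for every m > 1 the m distinct m-th roots of unity sum to 0, e.g. 1 + exp(2*I*pi/3) + exp(-2*I*pi/3) = 0.)
A character is irreducible iff <chi, chi> = 1, so this representation is reducible.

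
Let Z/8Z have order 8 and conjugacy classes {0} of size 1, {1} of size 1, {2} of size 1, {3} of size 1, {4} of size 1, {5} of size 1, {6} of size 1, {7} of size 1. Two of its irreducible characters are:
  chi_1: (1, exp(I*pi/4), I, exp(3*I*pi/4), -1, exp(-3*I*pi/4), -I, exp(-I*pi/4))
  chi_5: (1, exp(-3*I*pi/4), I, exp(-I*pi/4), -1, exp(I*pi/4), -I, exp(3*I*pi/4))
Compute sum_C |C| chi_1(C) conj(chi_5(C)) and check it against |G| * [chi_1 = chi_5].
Sum = 0; so <chi_1, chi_5> = 0 (distinct irreducibles are orthogonal).

Explanation: Compute term by term over conjugacy classes (|C| * chi_1(C) * conj(chi_5(C))):
  1*(1)*conj(1) + 1*(exp(I*pi/4))*conj(exp(-3*I*pi/4)) + 1*(I)*conj(I) + 1*(exp(3*I*pi/4))*conj(exp(-I*pi/4)) + 1*(-1)*conj(-1) + 1*(exp(-3*I*pi/4))*conj(exp(I*pi/4)) + 1*(-I)*conj(-I) + 1*(exp(-I*pi/4))*conj(exp(3*I*pi/4))
  = (1) + (-1) + (1) + (-1) + (1) + (-1) + (1) + (-1)
  = 0.
(Exp terms are combined using exp(i*s)*conj(exp(i*t)) = exp(i*(s-t)), and sums of them are collapsed using the identity that for every m > 1 the m distinct m-th roots of unity sum to 0, e.g. 1 + exp(2*I*pi/3) + exp(-2*I*pi/3) = 0.)
Dividing by |G| = 8 gives 0/8 = 0, matching the row-orthogonality relation <chi_1, chi_5> = [chi_1 = chi_5].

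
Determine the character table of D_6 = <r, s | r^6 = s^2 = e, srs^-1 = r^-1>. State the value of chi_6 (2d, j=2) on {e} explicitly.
Conjugacy classes: {e} of size 1, {r^3} of size 1, {r^1, r^5} of size 2, {r^2, r^4} of size 2, {s, sr^2, ...} of size 3, {sr, sr^3, ...} of size 3.
Character table:
  irrep \ class              {e} (size 1)  {r^3} (size 1)  {r^1, r^5} (size 2)  {r^2, r^4} (size 2)  {s, sr^2, ...} (size 3)  {sr, sr^3, ...} (size 3)
  chi_1 (triv)               1             1               1                    1                    1                        1                       
  chi_2 (sign: r->1, s->-1)  1             1               1                    1                    -1                       -1                      
  chi_3 (r->-1, s->1)        1             -1              -1                   1                    1                        -1                      
  chi_4 (r->-1, s->-1)       1             -1              -1                   1                    -1                       1                       
  chi_5 (2d, j=1)            2             -2              1                    -1                   0                        0                       
  chi_6 (2d, j=2)            2             2               -1                   -1                   0                        0                       

Spot check: chi_6 (2d, j=2) on {e} = 2.

Explanation: D_6 has order 2*6 = 12 with 6 conjugacy classes, hence 6 irreducibles. Sum of squared dims 1 + 1 + 1 + 1 + 4 + 4 = 12 = |G|. Linear characters come from the abelianisation; the 2-dimensional irreps have character r^k -> 2*cos(2*pi*j*k/6), reflections -> 0.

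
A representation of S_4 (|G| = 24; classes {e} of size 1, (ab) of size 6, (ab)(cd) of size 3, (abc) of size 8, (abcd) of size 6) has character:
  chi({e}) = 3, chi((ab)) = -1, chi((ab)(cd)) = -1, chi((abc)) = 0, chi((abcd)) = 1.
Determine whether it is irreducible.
Irreducible: <chi, chi> = 1.

Details: <chi, chi> = (1/|G|) sum_C |C| * |chi(C)|^2 = (1/24)[1*|3|^2 + 6*|-1|^2 + 3*|-1|^2 + 8*|0|^2 + 6*|1|^2]
  = (1/24)[(9) + (6) + (3) + (0) + (6)] = 24/24 = 1.
A character is irreducible iff <chi, chi> = 1, so this representation is irreducible.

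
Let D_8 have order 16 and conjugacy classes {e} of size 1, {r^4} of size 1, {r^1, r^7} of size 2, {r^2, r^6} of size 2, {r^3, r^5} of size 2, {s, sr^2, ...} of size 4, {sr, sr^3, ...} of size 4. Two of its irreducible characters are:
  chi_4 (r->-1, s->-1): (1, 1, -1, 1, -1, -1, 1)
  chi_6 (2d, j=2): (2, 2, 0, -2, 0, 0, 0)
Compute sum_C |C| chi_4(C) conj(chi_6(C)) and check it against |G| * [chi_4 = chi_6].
Sum = 0; so <chi_4, chi_6> = 0 (distinct irreducibles are orthogonal).

Working: Compute term by term over conjugacy classes (|C| * chi_4(C) * conj(chi_6(C))):
  1*(1)*conj(2) + 1*(1)*conj(2) + 2*(-1)*conj(0) + 2*(1)*conj(-2) + 2*(-1)*conj(0) + 4*(-1)*conj(0) + 4*(1)*conj(0)
  = (2) + (2) + (0) + (-4) + (0) + (0) + (0)
  = 0.
Dividing by |G| = 16 gives 0/16 = 0, matching the row-orthogonality relation <chi_4, chi_6> = [chi_4 = chi_6].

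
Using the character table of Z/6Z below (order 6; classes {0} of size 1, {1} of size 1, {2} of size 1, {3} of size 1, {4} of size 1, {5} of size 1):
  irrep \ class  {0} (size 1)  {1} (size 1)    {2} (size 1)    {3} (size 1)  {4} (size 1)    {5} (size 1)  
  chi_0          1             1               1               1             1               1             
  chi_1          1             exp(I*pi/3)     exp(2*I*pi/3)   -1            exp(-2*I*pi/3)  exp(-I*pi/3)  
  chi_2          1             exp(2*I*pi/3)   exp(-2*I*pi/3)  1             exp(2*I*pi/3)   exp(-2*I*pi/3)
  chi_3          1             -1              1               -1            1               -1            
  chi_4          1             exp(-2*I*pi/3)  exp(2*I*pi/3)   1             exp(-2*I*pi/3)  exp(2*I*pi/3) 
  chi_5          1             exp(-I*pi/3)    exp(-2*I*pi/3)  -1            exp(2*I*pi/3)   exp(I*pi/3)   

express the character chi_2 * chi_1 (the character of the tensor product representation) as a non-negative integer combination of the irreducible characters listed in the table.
chi_2 tensor chi_1 = chi_3 (all other irreducibles have multiplicity 0).

Justification: The character of a tensor product is the pointwise product (chi_2 * chi_1)(C) = chi_2(C) * chi_1(C):
  {0}: (1)*(1), {1}: (exp(2*I*pi/3))*(exp(I*pi/3)), {2}: (exp(-2*I*pi/3))*(exp(2*I*pi/3)), {3}: (1)*(-1), {4}: (exp(2*I*pi/3))*(exp(-2*I*pi/3)), {5}: (exp(-2*I*pi/3))*(exp(-I*pi/3))
so (chi_2 * chi_1) takes values
  {0} -> 1, {1} -> -1, {2} -> 1, {3} -> -1, {4} -> 1, {5} -> -1.
Now take the inner product of this character with each irreducible chi from the table, <chi_2*chi_1, chi> = (1/6) sum_C |C| (chi_2*chi_1)(C) conj(chi(C)):
  <chi_2*chi_1, chi_0> = (1/6)[1*(1)*conj(1) + 1*(-1)*conj(1) + 1*(1)*conj(1) + 1*(-1)*conj(1) + 1*(1)*conj(1) + 1*(-1)*conj(1)]
      = (1/6)[(1) + (-1) + (1) + (-1) + (1) + (-1)] = 0/6 = 0
  <chi_2*chi_1, chi_1> = (1/6)[1*(1)*conj(1) + 1*(-1)*conj(exp(I*pi/3)) + 1*(1)*conj(exp(2*I*pi/3)) + 1*(-1)*conj(-1) + 1*(1)*conj(exp(-2*I*pi/3)) + 1*(-1)*conj(exp(-I*pi/3))]
      = (1/6)[(1) + (-exp(-I*pi/3)) + (exp(-2*I*pi/3)) + (1) + (exp(2*I*pi/3)) + (-exp(I*pi/3))] = 0/6 = 0
  <chi_2*chi_1, chi_2> = (1/6)[1*(1)*conj(1) + 1*(-1)*conj(exp(2*I*pi/3)) + 1*(1)*conj(exp(-2*I*pi/3)) + 1*(-1)*conj(1) + 1*(1)*conj(exp(2*I*pi/3)) + 1*(-1)*conj(exp(-2*I*pi/3))]
      = (1/6)[(1) + (-exp(-2*I*pi/3)) + (exp(2*I*pi/3)) + (-1) + (exp(-2*I*pi/3)) + (-exp(2*I*pi/3))] = 0/6 = 0
  <chi_2*chi_1, chi_3> = (1/6)[1*(1)*conj(1) + 1*(-1)*conj(-1) + 1*(1)*conj(1) + 1*(-1)*conj(-1) + 1*(1)*conj(1) + 1*(-1)*conj(-1)]
      = (1/6)[(1) + (1) + (1) + (1) + (1) + (1)] = 6/6 = 1
  <chi_2*chi_1, chi_4> = (1/6)[1*(1)*conj(1) + 1*(-1)*conj(exp(-2*I*pi/3)) + 1*(1)*conj(exp(2*I*pi/3)) + 1*(-1)*conj(1) + 1*(1)*conj(exp(-2*I*pi/3)) + 1*(-1)*conj(exp(2*I*pi/3))]
      = (1/6)[(1) + (-exp(2*I*pi/3)) + (exp(-2*I*pi/3)) + (-1) + (exp(2*I*pi/3)) + (-exp(-2*I*pi/3))] = 0/6 = 0
  <chi_2*chi_1, chi_5> = (1/6)[1*(1)*conj(1) + 1*(-1)*conj(exp(-I*pi/3)) + 1*(1)*conj(exp(-2*I*pi/3)) + 1*(-1)*conj(-1) + 1*(1)*conj(exp(2*I*pi/3)) + 1*(-1)*conj(exp(I*pi/3))]
      = (1/6)[(1) + (-exp(I*pi/3)) + (exp(2*I*pi/3)) + (1) + (exp(-2*I*pi/3)) + (-exp(-I*pi/3))] = 0/6 = 0
(Exp terms are combined using exp(i*s)*conj(exp(i*t)) = exp(i*(s-t)), and sums of them are collapsed using the identity that for every m > 1 the m distinct m-th roots of unity sum to 0, e.g. 1 + exp(2*I*pi/3) + exp(-2*I*pi/3) = 0.)
Hence the multiplicities are chi_3: 1. Dimension check: dim(chi_2)*dim(chi_1) = 1*1 = 1 and sum (mult * dim) = 1*1 = 1.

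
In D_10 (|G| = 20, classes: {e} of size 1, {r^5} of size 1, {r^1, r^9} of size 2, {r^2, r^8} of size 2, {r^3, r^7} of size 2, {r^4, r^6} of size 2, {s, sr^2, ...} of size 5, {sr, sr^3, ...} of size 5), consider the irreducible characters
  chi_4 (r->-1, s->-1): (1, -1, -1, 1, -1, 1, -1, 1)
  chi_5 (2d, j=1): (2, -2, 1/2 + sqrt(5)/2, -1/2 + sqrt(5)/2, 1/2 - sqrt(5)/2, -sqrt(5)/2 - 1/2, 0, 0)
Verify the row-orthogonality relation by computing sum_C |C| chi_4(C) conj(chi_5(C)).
Sum = 0; so <chi_4, chi_5> = 0 (distinct irreducibles are orthogonal).

Argument: Compute term by term over conjugacy classes (|C| * chi_4(C) * conj(chi_5(C))):
  1*(1)*conj(2) + 1*(-1)*conj(-2) + 2*(-1)*conj(1/2 + sqrt(5)/2) + 2*(1)*conj(-1/2 + sqrt(5)/2) + 2*(-1)*conj(1/2 - sqrt(5)/2) + 2*(1)*conj(-sqrt(5)/2 - 1/2) + 5*(-1)*conj(0) + 5*(1)*conj(0)
  = (2) + (2) + (-sqrt(5) - 1) + (-1 + sqrt(5)) + (-1 + sqrt(5)) + (-sqrt(5) - 1) + (0) + (0)
  = 0.
Dividing by |G| = 20 gives 0/20 = 0, matching the row-orthogonality relation <chi_4, chi_5> = [chi_4 = chi_5].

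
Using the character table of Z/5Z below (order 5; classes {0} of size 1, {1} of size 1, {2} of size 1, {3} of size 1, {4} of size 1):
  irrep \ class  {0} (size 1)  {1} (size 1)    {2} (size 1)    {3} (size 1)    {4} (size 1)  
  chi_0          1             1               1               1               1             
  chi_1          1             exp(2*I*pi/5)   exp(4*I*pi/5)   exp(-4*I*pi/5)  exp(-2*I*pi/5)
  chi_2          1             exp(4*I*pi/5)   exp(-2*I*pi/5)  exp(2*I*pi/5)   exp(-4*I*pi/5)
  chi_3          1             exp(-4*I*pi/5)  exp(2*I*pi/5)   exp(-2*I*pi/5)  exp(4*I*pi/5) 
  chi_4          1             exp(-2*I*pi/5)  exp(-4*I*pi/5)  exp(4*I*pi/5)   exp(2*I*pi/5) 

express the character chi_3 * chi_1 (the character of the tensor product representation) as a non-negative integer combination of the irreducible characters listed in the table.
chi_3 tensor chi_1 = chi_4 (all other irreducibles have multiplicity 0).

Justification: The character of a tensor product is the pointwise product (chi_3 * chi_1)(C) = chi_3(C) * chi_1(C):
  {0}: (1)*(1), {1}: (exp(-4*I*pi/5))*(exp(2*I*pi/5)), {2}: (exp(2*I*pi/5))*(exp(4*I*pi/5)), {3}: (exp(-2*I*pi/5))*(exp(-4*I*pi/5)), {4}: (exp(4*I*pi/5))*(exp(-2*I*pi/5))
so (chi_3 * chi_1) takes values
  {0} -> 1, {1} -> exp(-2*I*pi/5), {2} -> exp(-4*I*pi/5), {3} -> exp(4*I*pi/5), {4} -> exp(2*I*pi/5).
Now take the inner product of this character with each irreducible chi from the table, <chi_3*chi_1, chi> = (1/5) sum_C |C| (chi_3*chi_1)(C) conj(chi(C)):
  <chi_3*chi_1, chi_0> = (1/5)[1*(1)*conj(1) + 1*(exp(-2*I*pi/5))*conj(1) + 1*(exp(-4*I*pi/5))*conj(1) + 1*(exp(4*I*pi/5))*conj(1) + 1*(exp(2*I*pi/5))*conj(1)]
      = (1/5)[(1) + (exp(-2*I*pi/5)) + (exp(-4*I*pi/5)) + (exp(4*I*pi/5)) + (exp(2*I*pi/5))] = 0/5 = 0
  <chi_3*chi_1, chi_1> = (1/5)[1*(1)*conj(1) + 1*(exp(-2*I*pi/5))*conj(exp(2*I*pi/5)) + 1*(exp(-4*I*pi/5))*conj(exp(4*I*pi/5)) + 1*(exp(4*I*pi/5))*conj(exp(-4*I*pi/5)) + 1*(exp(2*I*pi/5))*conj(exp(-2*I*pi/5))]
      = (1/5)[(1) + (exp(-4*I*pi/5)) + (exp(2*I*pi/5)) + (exp(-2*I*pi/5)) + (exp(4*I*pi/5))] = 0/5 = 0
  <chi_3*chi_1, chi_2> = (1/5)[1*(1)*conj(1) + 1*(exp(-2*I*pi/5))*conj(exp(4*I*pi/5)) + 1*(exp(-4*I*pi/5))*conj(exp(-2*I*pi/5)) + 1*(exp(4*I*pi/5))*conj(exp(2*I*pi/5)) + 1*(exp(2*I*pi/5))*conj(exp(-4*I*pi/5))]
      = (1/5)[(1) + (exp(4*I*pi/5)) + (exp(-2*I*pi/5)) + (exp(2*I*pi/5)) + (exp(-4*I*pi/5))] = 0/5 = 0
  <chi_3*chi_1, chi_3> = (1/5)[1*(1)*conj(1) + 1*(exp(-2*I*pi/5))*conj(exp(-4*I*pi/5)) + 1*(exp(-4*I*pi/5))*conj(exp(2*I*pi/5)) + 1*(exp(4*I*pi/5))*conj(exp(-2*I*pi/5)) + 1*(exp(2*I*pi/5))*conj(exp(4*I*pi/5))]
      = (1/5)[(1) + (exp(2*I*pi/5)) + (exp(4*I*pi/5)) + (exp(-4*I*pi/5)) + (exp(-2*I*pi/5))] = 0/5 = 0
  <chi_3*chi_1, chi_4> = (1/5)[1*(1)*conj(1) + 1*(exp(-2*I*pi/5))*conj(exp(-2*I*pi/5)) + 1*(exp(-4*I*pi/5))*conj(exp(-4*I*pi/5)) + 1*(exp(4*I*pi/5))*conj(exp(4*I*pi/5)) + 1*(exp(2*I*pi/5))*conj(exp(2*I*pi/5))]
      = (1/5)[(1) + (1) + (1) + (1) + (1)] = 5/5 = 1
(Exp terms are combined using exp(i*s)*conj(exp(i*t)) = exp(i*(s-t)), and sums of them are collapsed using the identity that for every m > 1 the m distinct m-th roots of unity sum to 0, e.g. 1 + exp(2*I*pi/3) + exp(-2*I*pi/3) = 0.)
Hence the multiplicities are chi_4: 1. Dimension check: dim(chi_3)*dim(chi_1) = 1*1 = 1 and sum (mult * dim) = 1*1 = 1.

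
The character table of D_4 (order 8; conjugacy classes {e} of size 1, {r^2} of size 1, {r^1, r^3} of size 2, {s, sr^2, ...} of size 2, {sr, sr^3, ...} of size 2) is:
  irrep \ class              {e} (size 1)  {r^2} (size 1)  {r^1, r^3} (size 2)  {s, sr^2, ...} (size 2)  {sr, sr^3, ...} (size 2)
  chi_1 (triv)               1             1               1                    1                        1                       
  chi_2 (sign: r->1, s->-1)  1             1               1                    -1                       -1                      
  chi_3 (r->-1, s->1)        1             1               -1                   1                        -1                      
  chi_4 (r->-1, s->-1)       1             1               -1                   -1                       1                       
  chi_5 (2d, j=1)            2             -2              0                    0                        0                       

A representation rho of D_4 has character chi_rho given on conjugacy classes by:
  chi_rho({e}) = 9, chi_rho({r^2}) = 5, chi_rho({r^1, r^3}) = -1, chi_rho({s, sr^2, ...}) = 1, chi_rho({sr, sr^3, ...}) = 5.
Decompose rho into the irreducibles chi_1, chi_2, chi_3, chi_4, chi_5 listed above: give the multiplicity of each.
Multiplicities: chi_1: 3, chi_2: 0, chi_3: 1, chi_4: 3, chi_5: 1.

Details: Use <chi_rho, chi> = (1/|G|) sum_C |C| * chi_rho(C) * conj(chi(C)) with |G| = 8 for each irreducible chi in the table:
  <chi_rho, chi_1> = (1/8)[1*(9)*conj(1) + 1*(5)*conj(1) + 2*(-1)*conj(1) + 2*(1)*conj(1) + 2*(5)*conj(1)]
      = (1/8)[(9) + (5) + (-2) + (2) + (10)] = 24/8 = 3
  <chi_rho, chi_2> = (1/8)[1*(9)*conj(1) + 1*(5)*conj(1) + 2*(-1)*conj(1) + 2*(1)*conj(-1) + 2*(5)*conj(-1)]
      = (1/8)[(9) + (5) + (-2) + (-2) + (-10)] = 0/8 = 0
  <chi_rho, chi_3> = (1/8)[1*(9)*conj(1) + 1*(5)*conj(1) + 2*(-1)*conj(-1) + 2*(1)*conj(1) + 2*(5)*conj(-1)]
      = (1/8)[(9) + (5) + (2) + (2) + (-10)] = 8/8 = 1
  <chi_rho, chi_4> = (1/8)[1*(9)*conj(1) + 1*(5)*conj(1) + 2*(-1)*conj(-1) + 2*(1)*conj(-1) + 2*(5)*conj(1)]
      = (1/8)[(9) + (5) + (2) + (-2) + (10)] = 24/8 = 3
  <chi_rho, chi_5> = (1/8)[1*(9)*conj(2) + 1*(5)*conj(-2) + 2*(-1)*conj(0) + 2*(1)*conj(0) + 2*(5)*conj(0)]
      = (1/8)[(18) + (-10) + (0) + (0) + (0)] = 8/8 = 1
Dimension check: dim(rho) = sum (mult * dim) = 3*1 + 0*1 + 1*1 + 3*1 + 1*2 = 9 = chi_rho(e) = 9.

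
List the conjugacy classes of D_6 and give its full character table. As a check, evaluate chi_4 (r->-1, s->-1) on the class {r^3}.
Conjugacy classes: {e} of size 1, {r^3} of size 1, {r^1, r^5} of size 2, {r^2, r^4} of size 2, {s, sr^2, ...} of size 3, {sr, sr^3, ...} of size 3.
Character table:
  irrep \ class              {e} (size 1)  {r^3} (size 1)  {r^1, r^5} (size 2)  {r^2, r^4} (size 2)  {s, sr^2, ...} (size 3)  {sr, sr^3, ...} (size 3)
  chi_1 (triv)               1             1               1                    1                    1                        1                       
  chi_2 (sign: r->1, s->-1)  1             1               1                    1                    -1                       -1                      
  chi_3 (r->-1, s->1)        1             -1              -1                   1                    1                        -1                      
  chi_4 (r->-1, s->-1)       1             -1              -1                   1                    -1                       1                       
  chi_5 (2d, j=1)            2             -2              1                    -1                   0                        0                       
  chi_6 (2d, j=2)            2             2               -1                   -1                   0                        0                       

Spot check: chi_4 (r->-1, s->-1) on {r^3} = -1.

Why: D_6 has order 2*6 = 12 with 6 conjugacy classes, hence 6 irreducibles. Sum of squared dims 1 + 1 + 1 + 1 + 4 + 4 = 12 = |G|. Linear characters come from the abelianisation; the 2-dimensional irreps have character r^k -> 2*cos(2*pi*j*k/6), reflections -> 0.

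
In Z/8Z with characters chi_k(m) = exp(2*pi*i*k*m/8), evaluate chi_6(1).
chi_6(1) = zeta_8^6 = -I

chi_6(1) = zeta_8^(6*1) = zeta_8^6. Since zeta_8^8 = 1, this equals zeta_8^6 = exp(2*pi*i*6/8) = -I.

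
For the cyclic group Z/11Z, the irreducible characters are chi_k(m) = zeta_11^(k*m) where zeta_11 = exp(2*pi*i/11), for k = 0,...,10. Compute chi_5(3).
chi_5(3) = zeta_11^15 = exp(8*I*pi/11)

Derivation: chi_5(3) = zeta_11^(5*3) = zeta_11^15. Since zeta_11^11 = 1, this equals zeta_11^4 = exp(2*pi*i*4/11) = exp(8*I*pi/11).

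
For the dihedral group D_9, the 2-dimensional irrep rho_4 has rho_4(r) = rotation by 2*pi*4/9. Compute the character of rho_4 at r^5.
chi_{rho_4}(r^5) = 2*cos(2*pi*4*5/9) = 2*cos(40*pi/9)

Reasoning: rho_4(r^5) is rotation by angle 2*pi*4*5/9, whose trace is 2*cos(2*pi*4*5/9) = 2*cos(40*pi/9).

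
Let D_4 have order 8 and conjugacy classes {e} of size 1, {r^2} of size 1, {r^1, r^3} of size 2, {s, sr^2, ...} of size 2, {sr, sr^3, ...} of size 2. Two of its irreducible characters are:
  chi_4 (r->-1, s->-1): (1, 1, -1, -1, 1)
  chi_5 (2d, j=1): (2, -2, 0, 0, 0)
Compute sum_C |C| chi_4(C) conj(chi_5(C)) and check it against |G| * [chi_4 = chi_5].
Sum = 0; so <chi_4, chi_5> = 0 (distinct irreducibles are orthogonal).

Argument: Compute term by term over conjugacy classes (|C| * chi_4(C) * conj(chi_5(C))):
  1*(1)*conj(2) + 1*(1)*conj(-2) + 2*(-1)*conj(0) + 2*(-1)*conj(0) + 2*(1)*conj(0)
  = (2) + (-2) + (0) + (0) + (0)
  = 0.
Dividing by |G| = 8 gives 0/8 = 0, matching the row-orthogonality relation <chi_4, chi_5> = [chi_4 = chi_5].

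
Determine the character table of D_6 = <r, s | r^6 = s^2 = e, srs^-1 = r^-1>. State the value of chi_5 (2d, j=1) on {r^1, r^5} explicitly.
Conjugacy classes: {e} of size 1, {r^3} of size 1, {r^1, r^5} of size 2, {r^2, r^4} of size 2, {s, sr^2, ...} of size 3, {sr, sr^3, ...} of size 3.
Character table:
  irrep \ class              {e} (size 1)  {r^3} (size 1)  {r^1, r^5} (size 2)  {r^2, r^4} (size 2)  {s, sr^2, ...} (size 3)  {sr, sr^3, ...} (size 3)
  chi_1 (triv)               1             1               1                    1                    1                        1                       
  chi_2 (sign: r->1, s->-1)  1             1               1                    1                    -1                       -1                      
  chi_3 (r->-1, s->1)        1             -1              -1                   1                    1                        -1                      
  chi_4 (r->-1, s->-1)       1             -1              -1                   1                    -1                       1                       
  chi_5 (2d, j=1)            2             -2              1                    -1                   0                        0                       
  chi_6 (2d, j=2)            2             2               -1                   -1                   0                        0                       

Spot check: chi_5 (2d, j=1) on {r^1, r^5} = 1.

Explanation: D_6 has order 2*6 = 12 with 6 conjugacy classes, hence 6 irreducibles. Sum of squared dims 1 + 1 + 1 + 1 + 4 + 4 = 12 = |G|. Linear characters come from the abelianisation; the 2-dimensional irreps have character r^k -> 2*cos(2*pi*j*k/6), reflections -> 0.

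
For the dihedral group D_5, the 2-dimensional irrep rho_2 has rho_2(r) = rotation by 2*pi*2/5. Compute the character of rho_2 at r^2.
chi_{rho_2}(r^2) = 2*cos(2*pi*2*2/5) = -1/2 + sqrt(5)/2

Argument: rho_2(r^2) is rotation by angle 2*pi*2*2/5, whose trace is 2*cos(2*pi*2*2/5) = -1/2 + sqrt(5)/2.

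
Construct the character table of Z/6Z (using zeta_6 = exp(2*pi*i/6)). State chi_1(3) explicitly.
Character table of Z/6Z (irreps indexed chi_0,...,chi_5 with chi_k(m) = zeta_6^(k*m), zeta_6 = exp(2*pi*i/6)):
  irrep \ class  {0} (size 1)  {1} (size 1)    {2} (size 1)    {3} (size 1)  {4} (size 1)    {5} (size 1)  
  chi_0          1             1               1               1             1               1             
  chi_1          1             exp(I*pi/3)     exp(2*I*pi/3)   -1            exp(-2*I*pi/3)  exp(-I*pi/3)  
  chi_2          1             exp(2*I*pi/3)   exp(-2*I*pi/3)  1             exp(2*I*pi/3)   exp(-2*I*pi/3)
  chi_3          1             -1              1               -1            1               -1            
  chi_4          1             exp(-2*I*pi/3)  exp(2*I*pi/3)   1             exp(-2*I*pi/3)  exp(2*I*pi/3) 
  chi_5          1             exp(-I*pi/3)    exp(-2*I*pi/3)  -1            exp(2*I*pi/3)   exp(I*pi/3)   

Spot check: chi_1(3) = zeta_6^(1*3) = zeta_6^3 = -1.

Justification: Z/6Z is abelian, so all 6 irreducible complex representations are 1-dimensional. They are given by chi_k(m) = zeta_6^(k*m) for k = 0,...,5. Row orthogonality: sum_m chi_k(m) conj(chi_l(m)) = 6 * [k = l].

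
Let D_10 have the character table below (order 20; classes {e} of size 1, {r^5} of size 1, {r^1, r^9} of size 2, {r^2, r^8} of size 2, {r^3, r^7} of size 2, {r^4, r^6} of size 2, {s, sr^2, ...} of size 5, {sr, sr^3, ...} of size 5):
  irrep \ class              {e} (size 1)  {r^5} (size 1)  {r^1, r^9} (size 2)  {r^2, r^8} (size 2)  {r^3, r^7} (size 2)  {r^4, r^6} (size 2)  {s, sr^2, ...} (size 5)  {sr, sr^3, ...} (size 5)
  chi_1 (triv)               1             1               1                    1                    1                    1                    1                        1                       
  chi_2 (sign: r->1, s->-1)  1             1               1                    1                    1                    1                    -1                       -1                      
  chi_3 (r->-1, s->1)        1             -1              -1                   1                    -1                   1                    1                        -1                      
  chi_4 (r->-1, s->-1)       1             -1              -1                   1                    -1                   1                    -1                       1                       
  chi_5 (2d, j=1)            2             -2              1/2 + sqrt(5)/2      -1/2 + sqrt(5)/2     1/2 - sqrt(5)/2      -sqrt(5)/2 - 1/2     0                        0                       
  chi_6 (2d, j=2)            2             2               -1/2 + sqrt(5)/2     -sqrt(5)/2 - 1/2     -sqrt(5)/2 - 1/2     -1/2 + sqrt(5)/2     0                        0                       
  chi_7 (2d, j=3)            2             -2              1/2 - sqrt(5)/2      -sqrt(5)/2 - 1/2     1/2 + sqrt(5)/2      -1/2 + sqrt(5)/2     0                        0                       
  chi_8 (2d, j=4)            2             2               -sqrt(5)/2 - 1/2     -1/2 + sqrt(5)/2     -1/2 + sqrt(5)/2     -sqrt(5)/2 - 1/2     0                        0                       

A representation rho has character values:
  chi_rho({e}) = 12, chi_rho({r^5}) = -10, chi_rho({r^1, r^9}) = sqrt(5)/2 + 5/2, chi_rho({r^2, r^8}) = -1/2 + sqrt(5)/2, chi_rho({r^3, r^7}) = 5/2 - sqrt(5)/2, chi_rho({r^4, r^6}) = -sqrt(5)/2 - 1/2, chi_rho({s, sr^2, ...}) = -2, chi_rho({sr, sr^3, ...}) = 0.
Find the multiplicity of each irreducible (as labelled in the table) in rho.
Multiplicities: chi_1: 0, chi_2: 1, chi_3: 0, chi_4: 1, chi_5: 3, chi_6: 0, chi_7: 2, chi_8: 0.

Solution. Use <chi_rho, chi> = (1/|G|) sum_C |C| * chi_rho(C) * conj(chi(C)) with |G| = 20 for each irreducible chi in the table:
  <chi_rho, chi_1> = (1/20)[1*(12)*conj(1) + 1*(-10)*conj(1) + 2*(sqrt(5)/2 + 5/2)*conj(1) + 2*(-1/2 + sqrt(5)/2)*conj(1) + 2*(5/2 - sqrt(5)/2)*conj(1) + 2*(-sqrt(5)/2 - 1/2)*conj(1) + 5*(-2)*conj(1) + 5*(0)*conj(1)]
      = (1/20)[(12) + (-10) + (sqrt(5) + 5) + (-1 + sqrt(5)) + (5 - sqrt(5)) + (-sqrt(5) - 1) + (-10) + (0)] = 0/20 = 0
  <chi_rho, chi_2> = (1/20)[1*(12)*conj(1) + 1*(-10)*conj(1) + 2*(sqrt(5)/2 + 5/2)*conj(1) + 2*(-1/2 + sqrt(5)/2)*conj(1) + 2*(5/2 - sqrt(5)/2)*conj(1) + 2*(-sqrt(5)/2 - 1/2)*conj(1) + 5*(-2)*conj(-1) + 5*(0)*conj(-1)]
      = (1/20)[(12) + (-10) + (sqrt(5) + 5) + (-1 + sqrt(5)) + (5 - sqrt(5)) + (-sqrt(5) - 1) + (10) + (0)] = 20/20 = 1
  <chi_rho, chi_3> = (1/20)[1*(12)*conj(1) + 1*(-10)*conj(-1) + 2*(sqrt(5)/2 + 5/2)*conj(-1) + 2*(-1/2 + sqrt(5)/2)*conj(1) + 2*(5/2 - sqrt(5)/2)*conj(-1) + 2*(-sqrt(5)/2 - 1/2)*conj(1) + 5*(-2)*conj(1) + 5*(0)*conj(-1)]
      = (1/20)[(12) + (10) + (-5 - sqrt(5)) + (-1 + sqrt(5)) + (-5 + sqrt(5)) + (-sqrt(5) - 1) + (-10) + (0)] = 0/20 = 0
  <chi_rho, chi_4> = (1/20)[1*(12)*conj(1) + 1*(-10)*conj(-1) + 2*(sqrt(5)/2 + 5/2)*conj(-1) + 2*(-1/2 + sqrt(5)/2)*conj(1) + 2*(5/2 - sqrt(5)/2)*conj(-1) + 2*(-sqrt(5)/2 - 1/2)*conj(1) + 5*(-2)*conj(-1) + 5*(0)*conj(1)]
      = (1/20)[(12) + (10) + (-5 - sqrt(5)) + (-1 + sqrt(5)) + (-5 + sqrt(5)) + (-sqrt(5) - 1) + (10) + (0)] = 20/20 = 1
  <chi_rho, chi_5> = (1/20)[1*(12)*conj(2) + 1*(-10)*conj(-2) + 2*(sqrt(5)/2 + 5/2)*conj(1/2 + sqrt(5)/2) + 2*(-1/2 + sqrt(5)/2)*conj(-1/2 + sqrt(5)/2) + 2*(5/2 - sqrt(5)/2)*conj(1/2 - sqrt(5)/2) + 2*(-sqrt(5)/2 - 1/2)*conj(-sqrt(5)/2 - 1/2) + 5*(-2)*conj(0) + 5*(0)*conj(0)]
      = (1/20)[(24) + (20) + (5 + 3*sqrt(5)) + (3 - sqrt(5)) + (5 - 3*sqrt(5)) + (sqrt(5) + 3) + (0) + (0)] = 60/20 = 3
  <chi_rho, chi_6> = (1/20)[1*(12)*conj(2) + 1*(-10)*conj(2) + 2*(sqrt(5)/2 + 5/2)*conj(-1/2 + sqrt(5)/2) + 2*(-1/2 + sqrt(5)/2)*conj(-sqrt(5)/2 - 1/2) + 2*(5/2 - sqrt(5)/2)*conj(-sqrt(5)/2 - 1/2) + 2*(-sqrt(5)/2 - 1/2)*conj(-1/2 + sqrt(5)/2) + 5*(-2)*conj(0) + 5*(0)*conj(0)]
      = (1/20)[(24) + (-20) + (2*sqrt(5)) + (-2) + (-2*sqrt(5)) + (-2) + (0) + (0)] = 0/20 = 0
  <chi_rho, chi_7> = (1/20)[1*(12)*conj(2) + 1*(-10)*conj(-2) + 2*(sqrt(5)/2 + 5/2)*conj(1/2 - sqrt(5)/2) + 2*(-1/2 + sqrt(5)/2)*conj(-sqrt(5)/2 - 1/2) + 2*(5/2 - sqrt(5)/2)*conj(1/2 + sqrt(5)/2) + 2*(-sqrt(5)/2 - 1/2)*conj(-1/2 + sqrt(5)/2) + 5*(-2)*conj(0) + 5*(0)*conj(0)]
      = (1/20)[(24) + (20) + (-2*sqrt(5)) + (-2) + (2*sqrt(5)) + (-2) + (0) + (0)] = 40/20 = 2
  <chi_rho, chi_8> = (1/20)[1*(12)*conj(2) + 1*(-10)*conj(2) + 2*(sqrt(5)/2 + 5/2)*conj(-sqrt(5)/2 - 1/2) + 2*(-1/2 + sqrt(5)/2)*conj(-1/2 + sqrt(5)/2) + 2*(5/2 - sqrt(5)/2)*conj(-1/2 + sqrt(5)/2) + 2*(-sqrt(5)/2 - 1/2)*conj(-sqrt(5)/2 - 1/2) + 5*(-2)*conj(0) + 5*(0)*conj(0)]
      = (1/20)[(24) + (-20) + (-3*sqrt(5) - 5) + (3 - sqrt(5)) + (-5 + 3*sqrt(5)) + (sqrt(5) + 3) + (0) + (0)] = 0/20 = 0
Dimension check: dim(rho) = sum (mult * dim) = 0*1 + 1*1 + 0*1 + 1*1 + 3*2 + 0*2 + 2*2 + 0*2 = 12 = chi_rho(e) = 12.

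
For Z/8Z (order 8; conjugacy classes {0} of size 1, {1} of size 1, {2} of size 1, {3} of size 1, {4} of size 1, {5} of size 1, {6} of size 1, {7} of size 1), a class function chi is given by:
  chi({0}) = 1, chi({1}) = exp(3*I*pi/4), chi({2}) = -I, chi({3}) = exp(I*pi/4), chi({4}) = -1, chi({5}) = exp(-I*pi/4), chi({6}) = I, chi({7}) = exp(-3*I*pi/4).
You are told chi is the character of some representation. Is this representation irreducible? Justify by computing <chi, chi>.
Irreducible: <chi, chi> = 1.

Details: <chi, chi> = (1/|G|) sum_C |C| * |chi(C)|^2 = (1/8)[1*|1|^2 + 1*|exp(3*I*pi/4)|^2 + 1*|-I|^2 + 1*|exp(I*pi/4)|^2 + 1*|-1|^2 + 1*|exp(-I*pi/4)|^2 + 1*|I|^2 + 1*|exp(-3*I*pi/4)|^2]
  = (1/8)[(1) + (1) + (1) + (1) + (1) + (1) + (1) + (1)] = 8/8 = 1.
(Exp terms are combined using exp(i*s)*conj(exp(i*t)) = exp(i*(s-t)), and sums of them are collapsed using the identity that for every m > 1 the m distinct m-th roots of unity sum to 0, e.g. 1 + exp(2*I*pi/3) + exp(-2*I*pi/3) = 0.)
A character is irreducible iff <chi, chi> = 1, so this representation is irreducible.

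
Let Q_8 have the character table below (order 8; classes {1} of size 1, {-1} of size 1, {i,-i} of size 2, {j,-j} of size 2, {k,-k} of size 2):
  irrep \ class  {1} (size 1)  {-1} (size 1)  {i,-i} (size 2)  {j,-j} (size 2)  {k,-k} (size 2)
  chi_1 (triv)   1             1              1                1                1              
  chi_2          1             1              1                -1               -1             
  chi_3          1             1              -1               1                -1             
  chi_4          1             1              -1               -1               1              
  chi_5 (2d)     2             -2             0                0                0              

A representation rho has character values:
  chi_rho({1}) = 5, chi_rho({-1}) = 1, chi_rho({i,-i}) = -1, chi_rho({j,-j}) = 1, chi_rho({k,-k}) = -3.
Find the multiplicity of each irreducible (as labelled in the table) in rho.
Multiplicities: chi_1: 0, chi_2: 1, chi_3: 2, chi_4: 0, chi_5: 1.

Justification: Use <chi_rho, chi> = (1/|G|) sum_C |C| * chi_rho(C) * conj(chi(C)) with |G| = 8 for each irreducible chi in the table:
  <chi_rho, chi_1> = (1/8)[1*(5)*conj(1) + 1*(1)*conj(1) + 2*(-1)*conj(1) + 2*(1)*conj(1) + 2*(-3)*conj(1)]
      = (1/8)[(5) + (1) + (-2) + (2) + (-6)] = 0/8 = 0
  <chi_rho, chi_2> = (1/8)[1*(5)*conj(1) + 1*(1)*conj(1) + 2*(-1)*conj(1) + 2*(1)*conj(-1) + 2*(-3)*conj(-1)]
      = (1/8)[(5) + (1) + (-2) + (-2) + (6)] = 8/8 = 1
  <chi_rho, chi_3> = (1/8)[1*(5)*conj(1) + 1*(1)*conj(1) + 2*(-1)*conj(-1) + 2*(1)*conj(1) + 2*(-3)*conj(-1)]
      = (1/8)[(5) + (1) + (2) + (2) + (6)] = 16/8 = 2
  <chi_rho, chi_4> = (1/8)[1*(5)*conj(1) + 1*(1)*conj(1) + 2*(-1)*conj(-1) + 2*(1)*conj(-1) + 2*(-3)*conj(1)]
      = (1/8)[(5) + (1) + (2) + (-2) + (-6)] = 0/8 = 0
  <chi_rho, chi_5> = (1/8)[1*(5)*conj(2) + 1*(1)*conj(-2) + 2*(-1)*conj(0) + 2*(1)*conj(0) + 2*(-3)*conj(0)]
      = (1/8)[(10) + (-2) + (0) + (0) + (0)] = 8/8 = 1
Dimension check: dim(rho) = sum (mult * dim) = 0*1 + 1*1 + 2*1 + 0*1 + 1*2 = 5 = chi_rho(e) = 5.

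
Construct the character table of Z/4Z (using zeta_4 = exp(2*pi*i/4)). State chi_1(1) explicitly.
Character table of Z/4Z (irreps indexed chi_0,...,chi_3 with chi_k(m) = zeta_4^(k*m), zeta_4 = exp(2*pi*i/4)):
  irrep \ class  {0} (size 1)  {1} (size 1)  {2} (size 1)  {3} (size 1)
  chi_0          1             1             1             1           
  chi_1          1             I             -1            -I          
  chi_2          1             -1            1             -1          
  chi_3          1             -I            -1            I           

Spot check: chi_1(1) = zeta_4^(1*1) = zeta_4^1 = I.

Explanation: Z/4Z is abelian, so all 4 irreducible complex representations are 1-dimensional. They are given by chi_k(m) = zeta_4^(k*m) for k = 0,...,3. Row orthogonality: sum_m chi_k(m) conj(chi_l(m)) = 4 * [k = l].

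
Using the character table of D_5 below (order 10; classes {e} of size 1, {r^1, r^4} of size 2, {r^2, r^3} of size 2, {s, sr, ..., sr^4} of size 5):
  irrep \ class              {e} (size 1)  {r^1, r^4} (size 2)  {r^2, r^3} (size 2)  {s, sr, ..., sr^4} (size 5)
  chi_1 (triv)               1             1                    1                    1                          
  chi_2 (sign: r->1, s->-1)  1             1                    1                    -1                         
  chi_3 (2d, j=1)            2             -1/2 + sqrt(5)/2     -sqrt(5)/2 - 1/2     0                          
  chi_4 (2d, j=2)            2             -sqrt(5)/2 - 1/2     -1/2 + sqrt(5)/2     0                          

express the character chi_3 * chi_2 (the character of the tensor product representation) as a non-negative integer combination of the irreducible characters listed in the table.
chi_3 tensor chi_2 = chi_3 (all other irreducibles have multiplicity 0).

Explanation: The character of a tensor product is the pointwise product (chi_3 * chi_2)(C) = chi_3(C) * chi_2(C):
  {e}: (2)*(1), {r^1, r^4}: (-1/2 + sqrt(5)/2)*(1), {r^2, r^3}: (-sqrt(5)/2 - 1/2)*(1), {s, sr, ..., sr^4}: (0)*(-1)
so (chi_3 * chi_2) takes values
  {e} -> 2, {r^1, r^4} -> -1/2 + sqrt(5)/2, {r^2, r^3} -> -sqrt(5)/2 - 1/2, {s, sr, ..., sr^4} -> 0.
Now take the inner product of this character with each irreducible chi from the table, <chi_3*chi_2, chi> = (1/10) sum_C |C| (chi_3*chi_2)(C) conj(chi(C)):
  <chi_3*chi_2, chi_1> = (1/10)[1*(2)*conj(1) + 2*(-1/2 + sqrt(5)/2)*conj(1) + 2*(-sqrt(5)/2 - 1/2)*conj(1) + 5*(0)*conj(1)]
      = (1/10)[(2) + (-1 + sqrt(5)) + (-sqrt(5) - 1) + (0)] = 0/10 = 0
  <chi_3*chi_2, chi_2> = (1/10)[1*(2)*conj(1) + 2*(-1/2 + sqrt(5)/2)*conj(1) + 2*(-sqrt(5)/2 - 1/2)*conj(1) + 5*(0)*conj(-1)]
      = (1/10)[(2) + (-1 + sqrt(5)) + (-sqrt(5) - 1) + (0)] = 0/10 = 0
  <chi_3*chi_2, chi_3> = (1/10)[1*(2)*conj(2) + 2*(-1/2 + sqrt(5)/2)*conj(-1/2 + sqrt(5)/2) + 2*(-sqrt(5)/2 - 1/2)*conj(-sqrt(5)/2 - 1/2) + 5*(0)*conj(0)]
      = (1/10)[(4) + (3 - sqrt(5)) + (sqrt(5) + 3) + (0)] = 10/10 = 1
  <chi_3*chi_2, chi_4> = (1/10)[1*(2)*conj(2) + 2*(-1/2 + sqrt(5)/2)*conj(-sqrt(5)/2 - 1/2) + 2*(-sqrt(5)/2 - 1/2)*conj(-1/2 + sqrt(5)/2) + 5*(0)*conj(0)]
      = (1/10)[(4) + (-2) + (-2) + (0)] = 0/10 = 0
Hence the multiplicities are chi_3: 1. Dimension check: dim(chi_3)*dim(chi_2) = 2*1 = 2 and sum (mult * dim) = 1*2 = 2.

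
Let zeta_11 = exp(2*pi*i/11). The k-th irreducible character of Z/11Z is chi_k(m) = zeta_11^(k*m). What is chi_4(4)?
chi_4(4) = zeta_11^16 = exp(10*I*pi/11)

chi_4(4) = zeta_11^(4*4) = zeta_11^16. Since zeta_11^11 = 1, this equals zeta_11^5 = exp(2*pi*i*5/11) = exp(10*I*pi/11).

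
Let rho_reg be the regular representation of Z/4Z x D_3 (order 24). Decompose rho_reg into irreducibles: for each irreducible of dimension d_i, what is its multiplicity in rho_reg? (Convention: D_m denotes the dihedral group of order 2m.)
Each irreducible V_i of dimension d_i appears with multiplicity d_i, i.e. rho_reg = (direct sum over all irreducibles V_i) d_i V_i. The irreducible dimensions for Z/4Z x D_3 are 1, 1, 1, 1, 1, 1, 1, 1, 2, 2, 2, 2: 8 irreducibles of dimension 1, each with multiplicity 1; 4 irreducibles of dimension 2, each with multiplicity 2. Total dimension 8*1*1 + 4*2*2 = 24 = |G|.

Proof sketch: General theorem: in the regular representation of a finite group G, each irreducible appears with multiplicity equal to its dimension. Check: dim(rho_reg) = sum d_i^2 = 1 + 1 + 1 + 1 + 1 + 1 + 1 + 1 + 4 + 4 + 4 + 4 = 24 = |G|.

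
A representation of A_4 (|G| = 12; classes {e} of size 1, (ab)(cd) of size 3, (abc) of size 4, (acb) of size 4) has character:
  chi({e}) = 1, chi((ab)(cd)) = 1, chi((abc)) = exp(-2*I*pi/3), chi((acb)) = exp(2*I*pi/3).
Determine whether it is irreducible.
Irreducible: <chi, chi> = 1.

Working: <chi, chi> = (1/|G|) sum_C |C| * |chi(C)|^2 = (1/12)[1*|1|^2 + 3*|1|^2 + 4*|exp(-2*I*pi/3)|^2 + 4*|exp(2*I*pi/3)|^2]
  = (1/12)[(1) + (3) + (4) + (4)] = 12/12 = 1.
(Exp terms are combined using exp(i*s)*conj(exp(i*t)) = exp(i*(s-t)), and sums of them are collapsed using the identity that for every m > 1 the m distinct m-th roots of unity sum to 0, e.g. 1 + exp(2*I*pi/3) + exp(-2*I*pi/3) = 0.)
A character is irreducible iff <chi, chi> = 1, so this representation is irreducible.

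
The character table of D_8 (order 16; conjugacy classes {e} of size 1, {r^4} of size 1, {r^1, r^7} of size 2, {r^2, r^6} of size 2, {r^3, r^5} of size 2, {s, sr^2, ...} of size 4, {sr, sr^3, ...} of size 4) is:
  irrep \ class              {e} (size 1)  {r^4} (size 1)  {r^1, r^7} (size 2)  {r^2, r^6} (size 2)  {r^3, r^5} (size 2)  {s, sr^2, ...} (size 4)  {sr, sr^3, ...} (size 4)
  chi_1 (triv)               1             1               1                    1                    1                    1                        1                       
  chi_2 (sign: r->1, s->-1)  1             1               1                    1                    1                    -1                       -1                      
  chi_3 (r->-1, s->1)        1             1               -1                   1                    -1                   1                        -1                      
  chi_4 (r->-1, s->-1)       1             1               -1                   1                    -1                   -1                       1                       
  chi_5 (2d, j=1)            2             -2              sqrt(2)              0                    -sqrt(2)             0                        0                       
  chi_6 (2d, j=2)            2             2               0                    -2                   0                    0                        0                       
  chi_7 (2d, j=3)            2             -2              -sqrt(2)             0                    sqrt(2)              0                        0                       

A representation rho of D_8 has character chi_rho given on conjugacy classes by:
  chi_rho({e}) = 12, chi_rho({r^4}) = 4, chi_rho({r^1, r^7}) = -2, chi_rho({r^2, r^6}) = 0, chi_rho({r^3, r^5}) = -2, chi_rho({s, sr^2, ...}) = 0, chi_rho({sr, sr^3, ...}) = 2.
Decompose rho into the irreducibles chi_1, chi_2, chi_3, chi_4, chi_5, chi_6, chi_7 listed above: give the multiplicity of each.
Multiplicities: chi_1: 1, chi_2: 0, chi_3: 1, chi_4: 2, chi_5: 1, chi_6: 2, chi_7: 1.

Use <chi_rho, chi> = (1/|G|) sum_C |C| * chi_rho(C) * conj(chi(C)) with |G| = 16 for each irreducible chi in the table:
  <chi_rho, chi_1> = (1/16)[1*(12)*conj(1) + 1*(4)*conj(1) + 2*(-2)*conj(1) + 2*(0)*conj(1) + 2*(-2)*conj(1) + 4*(0)*conj(1) + 4*(2)*conj(1)]
      = (1/16)[(12) + (4) + (-4) + (0) + (-4) + (0) + (8)] = 16/16 = 1
  <chi_rho, chi_2> = (1/16)[1*(12)*conj(1) + 1*(4)*conj(1) + 2*(-2)*conj(1) + 2*(0)*conj(1) + 2*(-2)*conj(1) + 4*(0)*conj(-1) + 4*(2)*conj(-1)]
      = (1/16)[(12) + (4) + (-4) + (0) + (-4) + (0) + (-8)] = 0/16 = 0
  <chi_rho, chi_3> = (1/16)[1*(12)*conj(1) + 1*(4)*conj(1) + 2*(-2)*conj(-1) + 2*(0)*conj(1) + 2*(-2)*conj(-1) + 4*(0)*conj(1) + 4*(2)*conj(-1)]
      = (1/16)[(12) + (4) + (4) + (0) + (4) + (0) + (-8)] = 16/16 = 1
  <chi_rho, chi_4> = (1/16)[1*(12)*conj(1) + 1*(4)*conj(1) + 2*(-2)*conj(-1) + 2*(0)*conj(1) + 2*(-2)*conj(-1) + 4*(0)*conj(-1) + 4*(2)*conj(1)]
      = (1/16)[(12) + (4) + (4) + (0) + (4) + (0) + (8)] = 32/16 = 2
  <chi_rho, chi_5> = (1/16)[1*(12)*conj(2) + 1*(4)*conj(-2) + 2*(-2)*conj(sqrt(2)) + 2*(0)*conj(0) + 2*(-2)*conj(-sqrt(2)) + 4*(0)*conj(0) + 4*(2)*conj(0)]
      = (1/16)[(24) + (-8) + (-4*sqrt(2)) + (0) + (4*sqrt(2)) + (0) + (0)] = 16/16 = 1
  <chi_rho, chi_6> = (1/16)[1*(12)*conj(2) + 1*(4)*conj(2) + 2*(-2)*conj(0) + 2*(0)*conj(-2) + 2*(-2)*conj(0) + 4*(0)*conj(0) + 4*(2)*conj(0)]
      = (1/16)[(24) + (8) + (0) + (0) + (0) + (0) + (0)] = 32/16 = 2
  <chi_rho, chi_7> = (1/16)[1*(12)*conj(2) + 1*(4)*conj(-2) + 2*(-2)*conj(-sqrt(2)) + 2*(0)*conj(0) + 2*(-2)*conj(sqrt(2)) + 4*(0)*conj(0) + 4*(2)*conj(0)]
      = (1/16)[(24) + (-8) + (4*sqrt(2)) + (0) + (-4*sqrt(2)) + (0) + (0)] = 16/16 = 1
Dimension check: dim(rho) = sum (mult * dim) = 1*1 + 0*1 + 1*1 + 2*1 + 1*2 + 2*2 + 1*2 = 12 = chi_rho(e) = 12.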